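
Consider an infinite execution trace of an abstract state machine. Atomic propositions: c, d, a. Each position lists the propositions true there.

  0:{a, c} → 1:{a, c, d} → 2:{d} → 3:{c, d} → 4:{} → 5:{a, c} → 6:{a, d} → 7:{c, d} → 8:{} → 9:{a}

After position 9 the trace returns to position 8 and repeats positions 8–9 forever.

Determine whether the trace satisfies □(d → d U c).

d → d U c holds at every position 0..9, and those are all positions ever visited, so □(d → d U c) holds.
Positions where d holds: 1, 2, 3, 6, 7.
Check d U c at each: 1→ok, 2→ok, 3→ok, 6→ok, 7→ok.

Satisfied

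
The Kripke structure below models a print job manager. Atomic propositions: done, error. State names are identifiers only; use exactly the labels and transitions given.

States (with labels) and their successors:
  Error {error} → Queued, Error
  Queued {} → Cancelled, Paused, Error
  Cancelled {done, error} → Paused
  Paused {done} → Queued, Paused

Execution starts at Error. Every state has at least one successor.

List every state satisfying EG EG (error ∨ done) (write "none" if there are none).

{Error, Cancelled, Paused}

States satisfying EG (error ∨ done): {Error, Cancelled, Paused}.
States satisfying EG EG (error ∨ done): {Error, Cancelled, Paused}.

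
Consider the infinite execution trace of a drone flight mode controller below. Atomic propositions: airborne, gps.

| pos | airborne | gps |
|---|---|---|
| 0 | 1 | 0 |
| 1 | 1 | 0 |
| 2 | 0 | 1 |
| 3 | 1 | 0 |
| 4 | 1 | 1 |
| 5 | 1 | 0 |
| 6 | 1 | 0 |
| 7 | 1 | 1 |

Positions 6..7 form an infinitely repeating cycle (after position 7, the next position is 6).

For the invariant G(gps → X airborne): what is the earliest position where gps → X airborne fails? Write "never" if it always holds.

never

gps → X airborne holds at every position 0..7, and those are all the positions the trace ever visits, so the invariant G(gps → X airborne) is never violated.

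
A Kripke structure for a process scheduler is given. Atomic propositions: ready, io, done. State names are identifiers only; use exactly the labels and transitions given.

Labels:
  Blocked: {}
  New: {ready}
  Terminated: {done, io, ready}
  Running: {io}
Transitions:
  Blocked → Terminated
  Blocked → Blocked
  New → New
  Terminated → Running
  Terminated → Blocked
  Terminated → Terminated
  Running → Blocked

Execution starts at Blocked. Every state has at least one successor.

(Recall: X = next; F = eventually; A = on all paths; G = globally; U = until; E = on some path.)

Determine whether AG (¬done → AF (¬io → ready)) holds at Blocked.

Does not hold

States satisfying ¬done → AF (¬io → ready): {New, Terminated, Running}.
States satisfying AG (¬done → AF (¬io → ready)): {New}.
Blocked is reachable from Blocked and violates ¬done → AF (¬io → ready), so AG fails at Blocked.
Blocked ∉ Sat(AG (¬done → AF (¬io → ready))).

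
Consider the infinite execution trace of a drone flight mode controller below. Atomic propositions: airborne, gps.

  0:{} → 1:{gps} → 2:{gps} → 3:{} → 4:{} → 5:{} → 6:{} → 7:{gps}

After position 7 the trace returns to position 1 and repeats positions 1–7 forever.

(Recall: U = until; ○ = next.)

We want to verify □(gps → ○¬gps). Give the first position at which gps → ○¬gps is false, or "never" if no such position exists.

Check gps → ○¬gps at each position in order: 0 ✓.
At position 1 the labels are {gps} and the next position 2 has {gps}, so gps → ○¬gps is false there. This is the first violation.

1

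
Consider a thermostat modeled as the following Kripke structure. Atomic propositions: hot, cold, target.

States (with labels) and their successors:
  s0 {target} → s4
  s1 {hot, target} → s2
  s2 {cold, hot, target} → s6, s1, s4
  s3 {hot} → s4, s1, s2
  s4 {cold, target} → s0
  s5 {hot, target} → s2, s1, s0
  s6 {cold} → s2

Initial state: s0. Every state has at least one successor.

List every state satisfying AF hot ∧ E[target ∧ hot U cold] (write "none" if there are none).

{s1, s2, s5, s6}

States satisfying hot: {s1, s2, s3, s5}.
States satisfying AF hot: {s1, s2, s3, s5, s6}.
States satisfying target ∧ hot: {s1, s2, s5}.
States satisfying cold: {s2, s4, s6}.
States satisfying E[target ∧ hot U cold]: {s1, s2, s4, s5, s6}.
States satisfying AF hot ∧ E[target ∧ hot U cold]: {s1, s2, s5, s6}.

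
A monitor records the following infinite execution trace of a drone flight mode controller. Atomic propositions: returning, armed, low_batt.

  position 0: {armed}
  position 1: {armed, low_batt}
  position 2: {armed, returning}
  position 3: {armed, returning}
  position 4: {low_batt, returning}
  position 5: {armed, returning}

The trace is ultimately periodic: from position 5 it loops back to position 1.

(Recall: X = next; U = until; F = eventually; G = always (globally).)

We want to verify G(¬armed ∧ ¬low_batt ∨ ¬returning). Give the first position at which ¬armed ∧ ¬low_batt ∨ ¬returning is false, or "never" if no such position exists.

Check ¬armed ∧ ¬low_batt ∨ ¬returning at each position in order: 0 ✓, 1 ✓.
At position 2 the labels are {armed, returning}, so ¬armed ∧ ¬low_batt ∨ ¬returning is false there. This is the first violation.

2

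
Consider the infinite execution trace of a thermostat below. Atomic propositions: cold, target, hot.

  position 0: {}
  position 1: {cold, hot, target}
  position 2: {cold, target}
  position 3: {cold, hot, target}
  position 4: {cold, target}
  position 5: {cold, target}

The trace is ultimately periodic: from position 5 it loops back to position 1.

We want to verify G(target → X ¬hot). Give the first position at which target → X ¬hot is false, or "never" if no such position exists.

2

Check target → X ¬hot at each position in order: 0 ✓, 1 ✓.
At position 2 the labels are {cold, target} and the next position 3 has {cold, hot, target}, so target → X ¬hot is false there. This is the first violation.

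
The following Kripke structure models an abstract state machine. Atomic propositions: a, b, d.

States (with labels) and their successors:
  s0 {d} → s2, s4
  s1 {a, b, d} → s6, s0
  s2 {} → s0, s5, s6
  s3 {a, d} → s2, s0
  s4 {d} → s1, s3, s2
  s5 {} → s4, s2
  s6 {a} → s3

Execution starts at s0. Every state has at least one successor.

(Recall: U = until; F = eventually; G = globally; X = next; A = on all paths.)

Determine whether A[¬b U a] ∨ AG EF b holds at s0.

States satisfying ¬b: {s0, s2, s3, s4, s5, s6}.
States satisfying a: {s1, s3, s6}.
States satisfying A[¬b U a]: {s1, s3, s6}.
States satisfying EF b: {s0, s1, s2, s3, s4, s5, s6}.
States satisfying AG EF b: {s0, s1, s2, s3, s4, s5, s6}.
States satisfying A[¬b U a] ∨ AG EF b: {s0, s1, s2, s3, s4, s5, s6}.
s0 ∈ Sat(A[¬b U a] ∨ AG EF b).

Satisfied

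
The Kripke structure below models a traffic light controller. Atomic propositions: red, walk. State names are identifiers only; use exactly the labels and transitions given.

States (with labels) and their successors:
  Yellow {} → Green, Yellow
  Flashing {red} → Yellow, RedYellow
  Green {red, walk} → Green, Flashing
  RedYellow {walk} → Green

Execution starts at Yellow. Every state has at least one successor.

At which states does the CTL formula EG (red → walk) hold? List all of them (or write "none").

States satisfying red → walk: {Yellow, Green, RedYellow}.
States satisfying EG (red → walk): {Yellow, Green, RedYellow}.

{Yellow, Green, RedYellow}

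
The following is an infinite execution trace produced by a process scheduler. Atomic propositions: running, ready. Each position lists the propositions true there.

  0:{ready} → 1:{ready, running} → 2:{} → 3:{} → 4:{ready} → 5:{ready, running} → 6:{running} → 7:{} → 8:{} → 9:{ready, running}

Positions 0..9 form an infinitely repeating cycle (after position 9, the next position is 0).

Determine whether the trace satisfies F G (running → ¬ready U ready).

G (running → ¬ready U ready) holds at position 0, which is reachable from 0, so F G (running → ¬ready U ready) holds.

Satisfied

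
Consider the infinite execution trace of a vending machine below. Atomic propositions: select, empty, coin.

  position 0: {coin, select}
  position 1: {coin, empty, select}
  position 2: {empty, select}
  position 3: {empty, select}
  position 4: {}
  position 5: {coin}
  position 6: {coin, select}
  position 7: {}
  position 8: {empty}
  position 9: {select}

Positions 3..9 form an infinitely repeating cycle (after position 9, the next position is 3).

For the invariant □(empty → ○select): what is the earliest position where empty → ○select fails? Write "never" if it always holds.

Check empty → ○select at each position in order: 0 ✓, 1 ✓, 2 ✓.
At position 3 the labels are {empty, select} and the next position 4 has {}, so empty → ○select is false there. This is the first violation.

3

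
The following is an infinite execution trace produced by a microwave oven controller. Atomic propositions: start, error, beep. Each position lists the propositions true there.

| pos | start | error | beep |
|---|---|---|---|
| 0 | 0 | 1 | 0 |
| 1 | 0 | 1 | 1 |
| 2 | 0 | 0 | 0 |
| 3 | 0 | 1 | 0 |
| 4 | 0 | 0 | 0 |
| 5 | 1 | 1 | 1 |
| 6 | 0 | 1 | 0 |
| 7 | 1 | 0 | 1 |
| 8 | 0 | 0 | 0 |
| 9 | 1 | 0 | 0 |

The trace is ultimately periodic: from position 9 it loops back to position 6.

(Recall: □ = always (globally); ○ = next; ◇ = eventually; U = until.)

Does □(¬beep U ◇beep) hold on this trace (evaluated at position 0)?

Satisfied

¬beep U ◇beep holds at every position 0..9, and those are all positions ever visited, so □(¬beep U ◇beep) holds.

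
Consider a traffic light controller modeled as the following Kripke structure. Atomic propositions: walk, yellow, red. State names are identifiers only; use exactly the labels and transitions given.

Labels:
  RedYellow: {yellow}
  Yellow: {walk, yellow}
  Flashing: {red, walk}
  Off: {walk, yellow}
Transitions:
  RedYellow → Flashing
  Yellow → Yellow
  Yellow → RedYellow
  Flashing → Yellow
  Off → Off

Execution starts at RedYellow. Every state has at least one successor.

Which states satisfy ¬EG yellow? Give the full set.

{RedYellow, Flashing}

States satisfying yellow: {RedYellow, Yellow, Off}.
States satisfying EG yellow: {Yellow, Off}.
States satisfying ¬EG yellow: {RedYellow, Flashing}.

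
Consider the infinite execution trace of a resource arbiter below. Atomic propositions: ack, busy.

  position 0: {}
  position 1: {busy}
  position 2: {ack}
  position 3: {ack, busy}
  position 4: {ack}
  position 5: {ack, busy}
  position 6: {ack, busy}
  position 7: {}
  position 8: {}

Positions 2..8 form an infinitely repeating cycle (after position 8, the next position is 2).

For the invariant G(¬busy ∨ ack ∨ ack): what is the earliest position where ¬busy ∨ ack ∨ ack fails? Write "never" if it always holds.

Check ¬busy ∨ ack ∨ ack at each position in order: 0 ✓.
At position 1 the labels are {busy}, so ¬busy ∨ ack ∨ ack is false there. This is the first violation.

1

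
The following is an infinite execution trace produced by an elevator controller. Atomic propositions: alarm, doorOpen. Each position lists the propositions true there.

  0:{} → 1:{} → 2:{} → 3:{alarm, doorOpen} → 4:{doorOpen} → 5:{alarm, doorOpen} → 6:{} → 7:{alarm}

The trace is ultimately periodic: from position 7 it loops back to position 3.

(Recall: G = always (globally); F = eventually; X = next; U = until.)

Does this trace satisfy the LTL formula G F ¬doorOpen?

F ¬doorOpen holds at every position 0..7, and those are all positions ever visited, so G F ¬doorOpen holds.

Yes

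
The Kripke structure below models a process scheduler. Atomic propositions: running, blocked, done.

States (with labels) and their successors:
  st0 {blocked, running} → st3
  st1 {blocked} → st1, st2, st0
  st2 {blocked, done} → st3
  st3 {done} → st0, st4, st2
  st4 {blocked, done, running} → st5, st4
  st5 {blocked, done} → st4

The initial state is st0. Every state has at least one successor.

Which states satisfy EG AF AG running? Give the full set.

States satisfying AF AG running: ∅.
States satisfying EG AF AG running: ∅.

none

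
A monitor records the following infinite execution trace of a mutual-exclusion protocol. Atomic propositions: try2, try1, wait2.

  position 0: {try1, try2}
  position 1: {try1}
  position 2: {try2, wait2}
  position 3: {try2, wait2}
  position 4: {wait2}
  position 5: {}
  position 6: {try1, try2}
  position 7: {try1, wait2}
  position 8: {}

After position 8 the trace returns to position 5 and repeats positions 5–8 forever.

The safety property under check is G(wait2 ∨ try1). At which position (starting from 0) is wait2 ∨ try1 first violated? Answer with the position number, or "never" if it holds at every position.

Check wait2 ∨ try1 at each position in order: 0 ✓, 1 ✓, 2 ✓, 3 ✓, 4 ✓.
At position 5 the labels are {}, so wait2 ∨ try1 is false there. This is the first violation.

5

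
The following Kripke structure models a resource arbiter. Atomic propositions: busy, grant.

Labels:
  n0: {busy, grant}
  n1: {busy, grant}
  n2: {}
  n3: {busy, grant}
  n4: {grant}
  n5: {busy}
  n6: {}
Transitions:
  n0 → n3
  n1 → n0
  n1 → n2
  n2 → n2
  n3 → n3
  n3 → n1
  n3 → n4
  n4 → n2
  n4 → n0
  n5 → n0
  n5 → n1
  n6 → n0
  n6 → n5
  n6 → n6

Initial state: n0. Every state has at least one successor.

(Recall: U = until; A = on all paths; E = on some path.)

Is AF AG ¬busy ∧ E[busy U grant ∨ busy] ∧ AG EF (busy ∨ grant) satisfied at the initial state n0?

States satisfying AG ¬busy: {n2}.
States satisfying AF AG ¬busy: {n2}.
States satisfying busy: {n0, n1, n3, n5}.
States satisfying grant ∨ busy: {n0, n1, n3, n4, n5}.
States satisfying E[busy U grant ∨ busy]: {n0, n1, n3, n4, n5}.
States satisfying EF (busy ∨ grant): {n0, n1, n3, n4, n5, n6}.
States satisfying AG EF (busy ∨ grant): ∅.
States satisfying E[busy U grant ∨ busy] ∧ AG EF (busy ∨ grant): ∅.
States satisfying AF AG ¬busy ∧ E[busy U grant ∨ busy] ∧ AG EF (busy ∨ grant): ∅.
n0 ∉ Sat(AF AG ¬busy ∧ E[busy U grant ∨ busy] ∧ AG EF (busy ∨ grant)).

No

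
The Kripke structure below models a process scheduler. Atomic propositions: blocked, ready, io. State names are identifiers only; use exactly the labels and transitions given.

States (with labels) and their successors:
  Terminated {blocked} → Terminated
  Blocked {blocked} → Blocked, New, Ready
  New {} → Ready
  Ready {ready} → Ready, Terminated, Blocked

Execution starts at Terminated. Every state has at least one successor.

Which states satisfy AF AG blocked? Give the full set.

{Terminated}

States satisfying AG blocked: {Terminated}.
States satisfying AF AG blocked: {Terminated}.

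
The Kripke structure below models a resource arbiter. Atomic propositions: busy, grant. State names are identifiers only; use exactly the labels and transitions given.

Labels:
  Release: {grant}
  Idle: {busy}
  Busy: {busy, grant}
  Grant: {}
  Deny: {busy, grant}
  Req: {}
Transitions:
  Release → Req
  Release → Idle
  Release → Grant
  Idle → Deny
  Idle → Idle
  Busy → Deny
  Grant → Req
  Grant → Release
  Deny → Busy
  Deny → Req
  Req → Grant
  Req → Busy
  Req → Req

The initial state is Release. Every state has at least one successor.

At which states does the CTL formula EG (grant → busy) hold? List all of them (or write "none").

{Idle, Busy, Grant, Deny, Req}

States satisfying grant → busy: {Idle, Busy, Grant, Deny, Req}.
States satisfying EG (grant → busy): {Idle, Busy, Grant, Deny, Req}.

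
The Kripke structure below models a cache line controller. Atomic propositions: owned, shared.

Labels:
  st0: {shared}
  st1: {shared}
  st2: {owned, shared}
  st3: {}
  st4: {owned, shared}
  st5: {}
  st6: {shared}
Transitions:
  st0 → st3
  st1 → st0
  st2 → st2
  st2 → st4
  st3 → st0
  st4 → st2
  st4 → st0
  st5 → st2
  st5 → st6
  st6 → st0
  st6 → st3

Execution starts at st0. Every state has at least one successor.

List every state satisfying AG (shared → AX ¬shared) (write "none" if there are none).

States satisfying shared → AX ¬shared: {st0, st3, st5}.
States satisfying AG (shared → AX ¬shared): {st0, st3}.

{st0, st3}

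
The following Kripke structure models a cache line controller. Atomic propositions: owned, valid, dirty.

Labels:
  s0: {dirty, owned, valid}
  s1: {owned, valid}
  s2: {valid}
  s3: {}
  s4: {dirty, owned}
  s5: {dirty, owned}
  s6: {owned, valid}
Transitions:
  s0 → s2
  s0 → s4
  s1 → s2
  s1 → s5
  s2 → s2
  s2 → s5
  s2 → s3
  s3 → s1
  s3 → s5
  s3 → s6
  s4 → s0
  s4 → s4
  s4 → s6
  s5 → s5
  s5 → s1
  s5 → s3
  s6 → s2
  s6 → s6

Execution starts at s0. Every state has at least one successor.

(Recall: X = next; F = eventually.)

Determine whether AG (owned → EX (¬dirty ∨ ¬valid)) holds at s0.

States satisfying owned → EX (¬dirty ∨ ¬valid): {s0, s1, s2, s3, s4, s5, s6}.
States satisfying AG (owned → EX (¬dirty ∨ ¬valid)): {s0, s1, s2, s3, s4, s5, s6}.
Every state reachable from s0 satisfies owned → EX (¬dirty ∨ ¬valid).
s0 ∈ Sat(AG (owned → EX (¬dirty ∨ ¬valid))).

Satisfied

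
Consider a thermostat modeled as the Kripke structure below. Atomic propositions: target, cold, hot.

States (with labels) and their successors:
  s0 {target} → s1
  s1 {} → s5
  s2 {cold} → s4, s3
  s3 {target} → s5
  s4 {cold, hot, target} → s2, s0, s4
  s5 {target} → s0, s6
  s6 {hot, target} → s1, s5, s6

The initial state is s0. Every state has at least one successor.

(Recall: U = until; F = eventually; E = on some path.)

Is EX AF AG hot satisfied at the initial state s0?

Does not hold

States satisfying AF AG hot: ∅.
States satisfying EX AF AG hot: ∅.
No suitable path/successor from s0 witnesses the formula.
s0 ∉ Sat(EX AF AG hot).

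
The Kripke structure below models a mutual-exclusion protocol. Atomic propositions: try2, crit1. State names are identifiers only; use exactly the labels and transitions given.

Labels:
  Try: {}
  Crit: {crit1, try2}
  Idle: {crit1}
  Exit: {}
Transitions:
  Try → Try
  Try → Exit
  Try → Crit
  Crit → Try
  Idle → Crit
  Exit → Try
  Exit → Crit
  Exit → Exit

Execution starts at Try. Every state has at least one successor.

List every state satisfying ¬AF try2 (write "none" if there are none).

States satisfying try2: {Crit}.
States satisfying AF try2: {Crit, Idle}.
States satisfying ¬AF try2: {Try, Exit}.

{Try, Exit}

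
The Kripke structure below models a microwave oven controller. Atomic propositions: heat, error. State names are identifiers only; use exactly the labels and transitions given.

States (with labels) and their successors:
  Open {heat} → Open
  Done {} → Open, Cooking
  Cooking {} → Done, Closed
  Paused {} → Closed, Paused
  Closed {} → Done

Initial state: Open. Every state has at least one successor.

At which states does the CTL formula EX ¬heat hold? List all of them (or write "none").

States satisfying ¬heat: {Done, Cooking, Paused, Closed}.
States satisfying EX ¬heat: {Done, Cooking, Paused, Closed}.

{Done, Cooking, Paused, Closed}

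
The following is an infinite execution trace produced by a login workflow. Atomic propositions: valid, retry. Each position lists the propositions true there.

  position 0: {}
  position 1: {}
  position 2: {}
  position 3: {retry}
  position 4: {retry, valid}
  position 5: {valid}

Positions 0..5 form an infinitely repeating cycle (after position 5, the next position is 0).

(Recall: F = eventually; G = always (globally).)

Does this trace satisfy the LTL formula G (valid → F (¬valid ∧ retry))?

valid → F (¬valid ∧ retry) holds at every position 0..5, and those are all positions ever visited, so G (valid → F (¬valid ∧ retry)) holds.
Positions where valid holds: 4, 5.
Check F (¬valid ∧ retry) at each: 4→ok, 5→ok.

Satisfied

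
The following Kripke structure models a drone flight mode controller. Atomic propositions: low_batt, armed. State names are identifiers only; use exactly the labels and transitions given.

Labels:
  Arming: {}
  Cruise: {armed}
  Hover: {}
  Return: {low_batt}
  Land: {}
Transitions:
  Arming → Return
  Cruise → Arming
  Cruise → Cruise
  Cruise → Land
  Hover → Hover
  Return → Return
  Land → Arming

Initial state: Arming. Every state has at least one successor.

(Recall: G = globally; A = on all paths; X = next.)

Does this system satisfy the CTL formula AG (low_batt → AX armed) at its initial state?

States satisfying low_batt → AX armed: {Arming, Cruise, Hover, Land}.
States satisfying AG (low_batt → AX armed): {Hover}.
Return is reachable from Arming and violates low_batt → AX armed, so AG fails at Arming.
Arming ∉ Sat(AG (low_batt → AX armed)).

Does not hold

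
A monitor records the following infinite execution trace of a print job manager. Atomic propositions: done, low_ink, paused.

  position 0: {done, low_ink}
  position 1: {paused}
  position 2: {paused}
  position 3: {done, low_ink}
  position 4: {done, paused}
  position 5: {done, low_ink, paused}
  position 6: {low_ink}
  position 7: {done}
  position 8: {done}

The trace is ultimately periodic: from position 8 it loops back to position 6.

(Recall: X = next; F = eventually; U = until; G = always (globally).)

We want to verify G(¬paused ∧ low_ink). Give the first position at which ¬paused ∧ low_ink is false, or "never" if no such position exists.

1

Check ¬paused ∧ low_ink at each position in order: 0 ✓.
At position 1 the labels are {paused}, so ¬paused ∧ low_ink is false there. This is the first violation.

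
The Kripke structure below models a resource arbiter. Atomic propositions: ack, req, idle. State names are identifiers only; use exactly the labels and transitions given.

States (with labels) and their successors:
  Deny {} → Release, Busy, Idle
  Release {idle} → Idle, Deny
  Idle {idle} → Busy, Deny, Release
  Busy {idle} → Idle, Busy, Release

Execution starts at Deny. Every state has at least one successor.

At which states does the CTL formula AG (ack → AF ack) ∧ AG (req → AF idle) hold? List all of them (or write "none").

{Deny, Release, Idle, Busy}

States satisfying ack → AF ack: {Deny, Release, Idle, Busy}.
States satisfying AG (ack → AF ack): {Deny, Release, Idle, Busy}.
States satisfying req → AF idle: {Deny, Release, Idle, Busy}.
States satisfying AG (req → AF idle): {Deny, Release, Idle, Busy}.
States satisfying AG (ack → AF ack) ∧ AG (req → AF idle): {Deny, Release, Idle, Busy}.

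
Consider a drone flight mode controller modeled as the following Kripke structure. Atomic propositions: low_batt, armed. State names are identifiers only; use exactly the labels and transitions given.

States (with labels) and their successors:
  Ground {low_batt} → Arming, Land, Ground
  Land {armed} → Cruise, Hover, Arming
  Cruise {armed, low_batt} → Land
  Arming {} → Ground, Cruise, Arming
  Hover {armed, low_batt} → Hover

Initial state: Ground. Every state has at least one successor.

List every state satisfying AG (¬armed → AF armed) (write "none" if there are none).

{Hover}

States satisfying ¬armed → AF armed: {Land, Cruise, Hover}.
States satisfying AG (¬armed → AF armed): {Hover}.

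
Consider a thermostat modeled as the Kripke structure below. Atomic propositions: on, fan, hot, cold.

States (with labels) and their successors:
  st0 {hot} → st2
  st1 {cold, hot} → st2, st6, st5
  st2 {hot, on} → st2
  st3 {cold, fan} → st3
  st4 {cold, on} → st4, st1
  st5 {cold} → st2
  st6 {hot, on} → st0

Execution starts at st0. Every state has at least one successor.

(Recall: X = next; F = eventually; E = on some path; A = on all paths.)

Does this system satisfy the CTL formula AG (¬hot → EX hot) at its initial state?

States satisfying ¬hot → EX hot: {st0, st1, st2, st4, st5, st6}.
States satisfying AG (¬hot → EX hot): {st0, st1, st2, st4, st5, st6}.
Every state reachable from st0 satisfies ¬hot → EX hot.
st0 ∈ Sat(AG (¬hot → EX hot)).

Satisfied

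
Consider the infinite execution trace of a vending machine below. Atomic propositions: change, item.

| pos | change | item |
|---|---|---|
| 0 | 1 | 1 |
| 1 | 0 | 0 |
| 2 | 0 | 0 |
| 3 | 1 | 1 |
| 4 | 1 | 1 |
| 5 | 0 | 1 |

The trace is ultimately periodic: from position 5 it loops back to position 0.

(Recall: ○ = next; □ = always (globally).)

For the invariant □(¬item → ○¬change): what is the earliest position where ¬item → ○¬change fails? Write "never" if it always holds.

Check ¬item → ○¬change at each position in order: 0 ✓, 1 ✓.
At position 2 the labels are {} and the next position 3 has {change, item}, so ¬item → ○¬change is false there. This is the first violation.

2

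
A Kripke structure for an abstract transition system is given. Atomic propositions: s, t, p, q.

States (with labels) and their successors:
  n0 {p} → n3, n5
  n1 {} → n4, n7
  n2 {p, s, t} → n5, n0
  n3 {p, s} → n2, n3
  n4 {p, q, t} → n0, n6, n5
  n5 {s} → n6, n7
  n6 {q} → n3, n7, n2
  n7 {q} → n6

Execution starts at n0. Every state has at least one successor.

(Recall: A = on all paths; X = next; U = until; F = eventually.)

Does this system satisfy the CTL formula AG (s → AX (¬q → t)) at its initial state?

States satisfying s → AX (¬q → t): {n0, n1, n4, n5, n6, n7}.
States satisfying AG (s → AX (¬q → t)): ∅.
n2 is reachable from n0 and violates s → AX (¬q → t), so AG fails at n0.
n0 ∉ Sat(AG (s → AX (¬q → t))).

No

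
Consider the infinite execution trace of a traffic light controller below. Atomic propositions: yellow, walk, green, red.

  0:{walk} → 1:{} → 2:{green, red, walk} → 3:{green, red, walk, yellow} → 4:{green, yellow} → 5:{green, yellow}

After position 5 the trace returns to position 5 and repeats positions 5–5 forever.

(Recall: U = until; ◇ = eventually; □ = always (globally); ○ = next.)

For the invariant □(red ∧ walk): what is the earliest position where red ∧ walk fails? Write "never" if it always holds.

At position 0 the labels are {walk}, so red ∧ walk is false there. This is the first violation.

0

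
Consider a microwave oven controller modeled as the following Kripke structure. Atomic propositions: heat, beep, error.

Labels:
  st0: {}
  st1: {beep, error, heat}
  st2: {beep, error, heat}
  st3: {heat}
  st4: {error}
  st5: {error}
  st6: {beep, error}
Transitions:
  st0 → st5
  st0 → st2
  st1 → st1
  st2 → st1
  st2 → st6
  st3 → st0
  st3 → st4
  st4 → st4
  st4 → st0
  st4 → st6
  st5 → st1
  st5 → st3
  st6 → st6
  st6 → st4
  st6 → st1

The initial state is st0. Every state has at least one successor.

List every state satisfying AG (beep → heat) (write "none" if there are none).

States satisfying beep → heat: {st0, st1, st2, st3, st4, st5}.
States satisfying AG (beep → heat): {st1}.

{st1}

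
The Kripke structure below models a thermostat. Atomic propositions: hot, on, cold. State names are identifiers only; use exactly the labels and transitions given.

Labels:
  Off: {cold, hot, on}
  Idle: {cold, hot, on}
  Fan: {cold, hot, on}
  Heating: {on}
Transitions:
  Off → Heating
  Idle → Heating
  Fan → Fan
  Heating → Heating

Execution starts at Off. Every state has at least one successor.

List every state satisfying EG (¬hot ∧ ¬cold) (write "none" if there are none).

States satisfying ¬hot ∧ ¬cold: {Heating}.
States satisfying EG (¬hot ∧ ¬cold): {Heating}.

{Heating}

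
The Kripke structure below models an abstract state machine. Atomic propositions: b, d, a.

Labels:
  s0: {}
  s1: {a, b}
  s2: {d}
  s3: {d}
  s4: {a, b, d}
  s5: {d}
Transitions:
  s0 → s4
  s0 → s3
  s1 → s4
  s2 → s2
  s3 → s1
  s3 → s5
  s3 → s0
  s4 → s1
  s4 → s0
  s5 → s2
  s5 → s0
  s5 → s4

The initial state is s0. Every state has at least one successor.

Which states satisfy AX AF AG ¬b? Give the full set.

States satisfying AF AG ¬b: {s2}.
States satisfying AX AF AG ¬b: {s2}.

{s2}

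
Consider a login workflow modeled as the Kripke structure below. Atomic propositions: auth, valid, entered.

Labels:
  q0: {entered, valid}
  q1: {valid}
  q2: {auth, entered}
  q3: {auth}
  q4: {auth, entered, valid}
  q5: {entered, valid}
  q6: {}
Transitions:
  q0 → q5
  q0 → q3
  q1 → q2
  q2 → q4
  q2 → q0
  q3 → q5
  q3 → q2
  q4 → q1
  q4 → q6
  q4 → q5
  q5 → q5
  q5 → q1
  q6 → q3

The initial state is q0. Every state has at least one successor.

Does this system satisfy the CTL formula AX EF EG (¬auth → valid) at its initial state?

Holds

States satisfying EF EG (¬auth → valid): {q0, q1, q2, q3, q4, q5, q6}.
States satisfying AX EF EG (¬auth → valid): {q0, q1, q2, q3, q4, q5, q6}.
q0 ∈ Sat(AX EF EG (¬auth → valid)).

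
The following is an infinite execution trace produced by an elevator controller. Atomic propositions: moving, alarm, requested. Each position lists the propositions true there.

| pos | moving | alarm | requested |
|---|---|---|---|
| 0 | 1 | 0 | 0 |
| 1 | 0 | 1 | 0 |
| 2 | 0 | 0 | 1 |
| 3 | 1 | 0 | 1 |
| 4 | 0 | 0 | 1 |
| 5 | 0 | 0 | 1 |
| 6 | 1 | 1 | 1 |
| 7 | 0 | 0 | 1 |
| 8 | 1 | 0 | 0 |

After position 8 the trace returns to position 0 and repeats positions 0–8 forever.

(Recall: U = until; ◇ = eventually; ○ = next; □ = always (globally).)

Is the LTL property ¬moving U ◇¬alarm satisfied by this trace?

Walking from position 0: ◇¬alarm first holds at position 0, and ¬moving holds at every earlier position along the way, so ¬moving U ◇¬alarm holds.

Holds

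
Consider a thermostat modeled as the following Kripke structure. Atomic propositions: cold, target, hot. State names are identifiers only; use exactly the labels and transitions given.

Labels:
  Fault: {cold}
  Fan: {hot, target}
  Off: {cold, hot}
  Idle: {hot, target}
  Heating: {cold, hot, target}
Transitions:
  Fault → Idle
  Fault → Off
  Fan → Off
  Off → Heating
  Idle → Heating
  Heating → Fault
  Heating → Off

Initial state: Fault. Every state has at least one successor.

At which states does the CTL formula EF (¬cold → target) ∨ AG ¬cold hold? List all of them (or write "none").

States satisfying ¬cold → target: {Fault, Fan, Off, Idle, Heating}.
States satisfying EF (¬cold → target): {Fault, Fan, Off, Idle, Heating}.
States satisfying ¬cold: {Fan, Idle}.
States satisfying AG ¬cold: ∅.
States satisfying EF (¬cold → target) ∨ AG ¬cold: {Fault, Fan, Off, Idle, Heating}.

{Fault, Fan, Off, Idle, Heating}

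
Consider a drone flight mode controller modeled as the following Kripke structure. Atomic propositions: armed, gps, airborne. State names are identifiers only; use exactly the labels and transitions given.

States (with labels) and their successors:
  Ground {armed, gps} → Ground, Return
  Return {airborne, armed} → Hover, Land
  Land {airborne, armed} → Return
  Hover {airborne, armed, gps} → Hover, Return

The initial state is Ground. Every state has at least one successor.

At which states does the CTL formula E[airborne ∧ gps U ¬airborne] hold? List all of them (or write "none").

{Ground}

States satisfying airborne ∧ gps: {Hover}.
States satisfying ¬airborne: {Ground}.
States satisfying E[airborne ∧ gps U ¬airborne]: {Ground}.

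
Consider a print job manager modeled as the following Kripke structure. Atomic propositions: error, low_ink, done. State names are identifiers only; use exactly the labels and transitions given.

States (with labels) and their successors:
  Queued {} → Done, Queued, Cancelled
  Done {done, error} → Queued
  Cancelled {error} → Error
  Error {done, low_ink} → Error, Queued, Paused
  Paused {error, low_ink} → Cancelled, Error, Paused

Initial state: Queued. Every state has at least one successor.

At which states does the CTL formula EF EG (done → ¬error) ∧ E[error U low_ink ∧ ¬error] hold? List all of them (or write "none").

States satisfying EG (done → ¬error): {Queued, Cancelled, Error, Paused}.
States satisfying EF EG (done → ¬error): {Queued, Done, Cancelled, Error, Paused}.
States satisfying error: {Done, Cancelled, Paused}.
States satisfying low_ink ∧ ¬error: {Error}.
States satisfying E[error U low_ink ∧ ¬error]: {Cancelled, Error, Paused}.
States satisfying EF EG (done → ¬error) ∧ E[error U low_ink ∧ ¬error]: {Cancelled, Error, Paused}.

{Cancelled, Error, Paused}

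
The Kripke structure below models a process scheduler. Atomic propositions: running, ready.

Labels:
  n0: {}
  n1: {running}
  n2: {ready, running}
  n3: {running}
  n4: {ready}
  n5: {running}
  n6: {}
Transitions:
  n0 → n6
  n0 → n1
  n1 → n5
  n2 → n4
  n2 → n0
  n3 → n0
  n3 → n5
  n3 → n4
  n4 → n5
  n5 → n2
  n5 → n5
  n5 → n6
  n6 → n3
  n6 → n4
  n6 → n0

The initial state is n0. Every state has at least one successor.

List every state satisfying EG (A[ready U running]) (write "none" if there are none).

{n1, n2, n3, n4, n5}

States satisfying A[ready U running]: {n1, n2, n3, n4, n5}.
States satisfying EG (A[ready U running]): {n1, n2, n3, n4, n5}.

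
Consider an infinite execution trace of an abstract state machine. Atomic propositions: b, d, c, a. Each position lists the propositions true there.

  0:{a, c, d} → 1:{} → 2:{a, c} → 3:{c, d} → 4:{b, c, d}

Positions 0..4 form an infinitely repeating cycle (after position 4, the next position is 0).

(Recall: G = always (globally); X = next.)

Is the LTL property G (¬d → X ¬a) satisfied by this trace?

¬d → X ¬a must hold at every position from 0 onward. It fails at position 1, so G (¬d → X ¬a) is false.
Positions where ¬d holds: 1, 2.
Check X ¬a at each: 1→fails, 2→ok.

Violated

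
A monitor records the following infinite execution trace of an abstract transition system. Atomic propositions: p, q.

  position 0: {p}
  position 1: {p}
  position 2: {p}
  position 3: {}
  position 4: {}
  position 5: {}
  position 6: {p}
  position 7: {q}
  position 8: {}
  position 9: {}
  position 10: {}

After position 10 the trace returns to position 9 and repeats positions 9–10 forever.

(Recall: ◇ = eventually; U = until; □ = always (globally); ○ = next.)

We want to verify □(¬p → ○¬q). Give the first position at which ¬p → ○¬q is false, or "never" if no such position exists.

¬p → ○¬q holds at every position 0..10, and those are all the positions the trace ever visits, so the invariant □(¬p → ○¬q) is never violated.

never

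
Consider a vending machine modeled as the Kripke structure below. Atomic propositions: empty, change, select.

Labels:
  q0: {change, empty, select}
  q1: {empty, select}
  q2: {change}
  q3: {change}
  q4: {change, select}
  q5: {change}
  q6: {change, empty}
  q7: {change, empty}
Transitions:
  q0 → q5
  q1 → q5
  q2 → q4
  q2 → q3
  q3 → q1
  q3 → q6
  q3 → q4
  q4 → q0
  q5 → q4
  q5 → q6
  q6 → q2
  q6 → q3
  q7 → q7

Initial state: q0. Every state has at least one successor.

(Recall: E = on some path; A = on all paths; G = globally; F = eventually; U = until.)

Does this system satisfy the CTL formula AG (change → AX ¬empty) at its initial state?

Violated

States satisfying change → AX ¬empty: {q0, q1, q2, q6}.
States satisfying AG (change → AX ¬empty): ∅.
q3 is reachable from q0 and violates change → AX ¬empty, so AG fails at q0.
q0 ∉ Sat(AG (change → AX ¬empty)).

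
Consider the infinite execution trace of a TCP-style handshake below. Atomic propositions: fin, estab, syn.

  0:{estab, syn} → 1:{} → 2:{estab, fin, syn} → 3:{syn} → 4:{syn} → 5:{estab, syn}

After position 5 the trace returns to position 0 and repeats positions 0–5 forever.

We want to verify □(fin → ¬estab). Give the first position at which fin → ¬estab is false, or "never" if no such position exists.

Check fin → ¬estab at each position in order: 0 ✓, 1 ✓.
At position 2 the labels are {estab, fin, syn}, so fin → ¬estab is false there. This is the first violation.

2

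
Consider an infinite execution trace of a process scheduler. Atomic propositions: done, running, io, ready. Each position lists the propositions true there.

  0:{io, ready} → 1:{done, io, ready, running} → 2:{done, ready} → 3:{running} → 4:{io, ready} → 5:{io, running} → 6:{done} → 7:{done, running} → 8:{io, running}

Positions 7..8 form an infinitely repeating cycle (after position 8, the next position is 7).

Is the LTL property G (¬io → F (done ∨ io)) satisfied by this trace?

¬io → F (done ∨ io) holds at every position 0..8, and those are all positions ever visited, so G (¬io → F (done ∨ io)) holds.
Positions where ¬io holds: 2, 3, 6, 7.
Check F (done ∨ io) at each: 2→ok, 3→ok, 6→ok, 7→ok.

Holds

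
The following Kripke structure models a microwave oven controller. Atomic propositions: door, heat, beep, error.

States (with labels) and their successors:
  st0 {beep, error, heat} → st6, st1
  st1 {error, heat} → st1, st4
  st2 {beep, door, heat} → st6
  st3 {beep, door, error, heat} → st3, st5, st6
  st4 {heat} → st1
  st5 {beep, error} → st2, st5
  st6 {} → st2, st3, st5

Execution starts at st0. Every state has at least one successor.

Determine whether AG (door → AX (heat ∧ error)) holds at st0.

Does not hold

States satisfying door → AX (heat ∧ error): {st0, st1, st4, st5, st6}.
States satisfying AG (door → AX (heat ∧ error)): {st1, st4}.
st2 is reachable from st0 and violates door → AX (heat ∧ error), so AG fails at st0.
st0 ∉ Sat(AG (door → AX (heat ∧ error))).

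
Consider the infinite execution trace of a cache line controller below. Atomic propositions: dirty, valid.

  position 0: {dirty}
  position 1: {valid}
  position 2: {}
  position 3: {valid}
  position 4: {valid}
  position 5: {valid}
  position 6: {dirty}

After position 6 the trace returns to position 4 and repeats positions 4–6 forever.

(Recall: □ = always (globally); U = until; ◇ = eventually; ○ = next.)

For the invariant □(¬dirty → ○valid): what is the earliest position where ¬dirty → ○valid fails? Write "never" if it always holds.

1

Check ¬dirty → ○valid at each position in order: 0 ✓.
At position 1 the labels are {valid} and the next position 2 has {}, so ¬dirty → ○valid is false there. This is the first violation.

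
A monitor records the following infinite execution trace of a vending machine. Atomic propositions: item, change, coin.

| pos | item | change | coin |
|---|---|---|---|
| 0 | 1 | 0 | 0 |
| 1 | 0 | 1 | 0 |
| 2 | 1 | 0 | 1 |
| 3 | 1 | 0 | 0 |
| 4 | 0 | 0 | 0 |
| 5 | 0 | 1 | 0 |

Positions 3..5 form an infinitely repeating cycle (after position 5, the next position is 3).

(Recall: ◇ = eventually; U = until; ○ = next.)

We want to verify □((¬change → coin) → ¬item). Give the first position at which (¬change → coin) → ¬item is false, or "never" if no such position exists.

Check (¬change → coin) → ¬item at each position in order: 0 ✓, 1 ✓.
At position 2 the labels are {coin, item}, so (¬change → coin) → ¬item is false there. This is the first violation.

2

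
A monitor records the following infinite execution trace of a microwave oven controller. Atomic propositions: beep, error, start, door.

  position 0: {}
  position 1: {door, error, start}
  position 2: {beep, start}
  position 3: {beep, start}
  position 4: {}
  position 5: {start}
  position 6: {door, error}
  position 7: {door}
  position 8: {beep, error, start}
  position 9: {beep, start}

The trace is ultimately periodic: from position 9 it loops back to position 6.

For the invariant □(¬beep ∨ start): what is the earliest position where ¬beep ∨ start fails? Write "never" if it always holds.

never

¬beep ∨ start holds at every position 0..9, and those are all the positions the trace ever visits, so the invariant □(¬beep ∨ start) is never violated.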